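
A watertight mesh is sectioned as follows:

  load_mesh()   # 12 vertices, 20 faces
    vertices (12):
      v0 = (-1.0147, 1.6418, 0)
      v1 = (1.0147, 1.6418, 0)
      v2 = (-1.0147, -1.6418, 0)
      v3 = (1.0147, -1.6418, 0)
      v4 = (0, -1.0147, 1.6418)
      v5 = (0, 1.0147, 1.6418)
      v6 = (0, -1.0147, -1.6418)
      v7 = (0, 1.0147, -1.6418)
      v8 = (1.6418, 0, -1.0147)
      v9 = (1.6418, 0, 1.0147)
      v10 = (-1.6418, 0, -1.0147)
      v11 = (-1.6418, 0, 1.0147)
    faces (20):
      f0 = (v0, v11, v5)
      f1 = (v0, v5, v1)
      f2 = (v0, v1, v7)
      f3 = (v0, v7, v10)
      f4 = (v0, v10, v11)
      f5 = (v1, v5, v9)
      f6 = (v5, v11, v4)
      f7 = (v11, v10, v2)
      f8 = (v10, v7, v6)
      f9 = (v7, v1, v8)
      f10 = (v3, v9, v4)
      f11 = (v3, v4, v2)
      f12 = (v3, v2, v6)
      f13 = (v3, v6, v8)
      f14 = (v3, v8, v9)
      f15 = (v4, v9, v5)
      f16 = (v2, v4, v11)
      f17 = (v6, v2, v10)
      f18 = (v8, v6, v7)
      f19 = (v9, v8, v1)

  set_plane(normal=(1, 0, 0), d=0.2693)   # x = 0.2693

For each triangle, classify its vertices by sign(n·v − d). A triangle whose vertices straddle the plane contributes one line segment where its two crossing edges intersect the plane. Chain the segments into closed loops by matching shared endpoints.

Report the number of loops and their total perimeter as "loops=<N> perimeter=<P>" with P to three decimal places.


Straddling triangles (10 of 20):
  (v0,v5,v1) [--+] → (0.2693, 1.18113, 1.20607)–(0.2693, 1.6418, 0)  len=1.2911
  (v0,v1,v7) [-+-] → (0.2693, 1.6418, 0)–(0.2693, 1.18113, -1.20607)  len=1.2911
  (v1,v5,v9) [+-+] → (0.2693, 1.18113, 1.20607)–(0.2693, 0.848262, 1.53894)  len=0.4707
  (v7,v1,v8) [-++] → (0.2693, 1.18113, -1.20607)–(0.2693, 0.848262, -1.53894)  len=0.4707
  (v3,v9,v4) [++-] → (0.2693, -0.848262, 1.53894)–(0.2693, -1.18113, 1.20607)  len=0.4707
  (v3,v4,v2) [+--] → (0.2693, -1.18113, 1.20607)–(0.2693, -1.6418, 0)  len=1.2911
  (v3,v2,v6) [+--] → (0.2693, -1.6418, 0)–(0.2693, -1.18113, -1.20607)  len=1.2911
  (v3,v6,v8) [+-+] → (0.2693, -1.18113, -1.20607)–(0.2693, -0.848262, -1.53894)  len=0.4707
  (v4,v9,v5) [-+-] → (0.2693, -0.848262, 1.53894)–(0.2693, 0.848262, 1.53894)  len=1.6965
  (v8,v6,v7) [+--] → (0.2693, -0.848262, -1.53894)–(0.2693, 0.848262, -1.53894)  len=1.6965

Chained into 1 loop(s):
  loop 1: 10 segments, perimeter = 10.4403
Total perimeter = 10.440

loops=1 perimeter=10.440


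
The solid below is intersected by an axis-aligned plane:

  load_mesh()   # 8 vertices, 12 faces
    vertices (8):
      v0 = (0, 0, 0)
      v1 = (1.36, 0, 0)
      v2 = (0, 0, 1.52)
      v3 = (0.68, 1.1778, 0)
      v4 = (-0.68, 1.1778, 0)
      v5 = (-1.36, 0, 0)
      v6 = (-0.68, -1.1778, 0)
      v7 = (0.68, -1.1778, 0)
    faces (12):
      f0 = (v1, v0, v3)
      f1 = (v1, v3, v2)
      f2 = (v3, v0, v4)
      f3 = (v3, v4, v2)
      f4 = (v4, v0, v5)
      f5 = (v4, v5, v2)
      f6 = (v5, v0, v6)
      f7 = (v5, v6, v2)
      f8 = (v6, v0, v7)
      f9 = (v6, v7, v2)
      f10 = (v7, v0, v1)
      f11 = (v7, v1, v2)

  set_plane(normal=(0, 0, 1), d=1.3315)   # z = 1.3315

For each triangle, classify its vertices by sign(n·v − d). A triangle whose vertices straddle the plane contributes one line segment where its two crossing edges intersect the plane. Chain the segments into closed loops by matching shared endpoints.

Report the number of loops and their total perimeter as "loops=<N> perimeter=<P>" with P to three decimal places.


loops=1 perimeter=1.012

Straddling triangles (6 of 12):
  (v1,v3,v2) [--+] → (0.0843289, 0.146063, 1.3315)–(0.168658, 0, 1.3315)  len=0.1687
  (v3,v4,v2) [--+] → (-0.0843289, 0.146063, 1.3315)–(0.0843289, 0.146063, 1.3315)  len=0.1687
  (v4,v5,v2) [--+] → (-0.168658, 0, 1.3315)–(-0.0843289, 0.146063, 1.3315)  len=0.1687
  (v5,v6,v2) [--+] → (-0.0843289, -0.146063, 1.3315)–(-0.168658, 0, 1.3315)  len=0.1687
  (v6,v7,v2) [--+] → (0.0843289, -0.146063, 1.3315)–(-0.0843289, -0.146063, 1.3315)  len=0.1687
  (v7,v1,v2) [--+] → (0.168658, 0, 1.3315)–(0.0843289, -0.146063, 1.3315)  len=0.1687

Chained into 1 loop(s):
  loop 1: 6 segments, perimeter = 1.0119
Total perimeter = 1.012


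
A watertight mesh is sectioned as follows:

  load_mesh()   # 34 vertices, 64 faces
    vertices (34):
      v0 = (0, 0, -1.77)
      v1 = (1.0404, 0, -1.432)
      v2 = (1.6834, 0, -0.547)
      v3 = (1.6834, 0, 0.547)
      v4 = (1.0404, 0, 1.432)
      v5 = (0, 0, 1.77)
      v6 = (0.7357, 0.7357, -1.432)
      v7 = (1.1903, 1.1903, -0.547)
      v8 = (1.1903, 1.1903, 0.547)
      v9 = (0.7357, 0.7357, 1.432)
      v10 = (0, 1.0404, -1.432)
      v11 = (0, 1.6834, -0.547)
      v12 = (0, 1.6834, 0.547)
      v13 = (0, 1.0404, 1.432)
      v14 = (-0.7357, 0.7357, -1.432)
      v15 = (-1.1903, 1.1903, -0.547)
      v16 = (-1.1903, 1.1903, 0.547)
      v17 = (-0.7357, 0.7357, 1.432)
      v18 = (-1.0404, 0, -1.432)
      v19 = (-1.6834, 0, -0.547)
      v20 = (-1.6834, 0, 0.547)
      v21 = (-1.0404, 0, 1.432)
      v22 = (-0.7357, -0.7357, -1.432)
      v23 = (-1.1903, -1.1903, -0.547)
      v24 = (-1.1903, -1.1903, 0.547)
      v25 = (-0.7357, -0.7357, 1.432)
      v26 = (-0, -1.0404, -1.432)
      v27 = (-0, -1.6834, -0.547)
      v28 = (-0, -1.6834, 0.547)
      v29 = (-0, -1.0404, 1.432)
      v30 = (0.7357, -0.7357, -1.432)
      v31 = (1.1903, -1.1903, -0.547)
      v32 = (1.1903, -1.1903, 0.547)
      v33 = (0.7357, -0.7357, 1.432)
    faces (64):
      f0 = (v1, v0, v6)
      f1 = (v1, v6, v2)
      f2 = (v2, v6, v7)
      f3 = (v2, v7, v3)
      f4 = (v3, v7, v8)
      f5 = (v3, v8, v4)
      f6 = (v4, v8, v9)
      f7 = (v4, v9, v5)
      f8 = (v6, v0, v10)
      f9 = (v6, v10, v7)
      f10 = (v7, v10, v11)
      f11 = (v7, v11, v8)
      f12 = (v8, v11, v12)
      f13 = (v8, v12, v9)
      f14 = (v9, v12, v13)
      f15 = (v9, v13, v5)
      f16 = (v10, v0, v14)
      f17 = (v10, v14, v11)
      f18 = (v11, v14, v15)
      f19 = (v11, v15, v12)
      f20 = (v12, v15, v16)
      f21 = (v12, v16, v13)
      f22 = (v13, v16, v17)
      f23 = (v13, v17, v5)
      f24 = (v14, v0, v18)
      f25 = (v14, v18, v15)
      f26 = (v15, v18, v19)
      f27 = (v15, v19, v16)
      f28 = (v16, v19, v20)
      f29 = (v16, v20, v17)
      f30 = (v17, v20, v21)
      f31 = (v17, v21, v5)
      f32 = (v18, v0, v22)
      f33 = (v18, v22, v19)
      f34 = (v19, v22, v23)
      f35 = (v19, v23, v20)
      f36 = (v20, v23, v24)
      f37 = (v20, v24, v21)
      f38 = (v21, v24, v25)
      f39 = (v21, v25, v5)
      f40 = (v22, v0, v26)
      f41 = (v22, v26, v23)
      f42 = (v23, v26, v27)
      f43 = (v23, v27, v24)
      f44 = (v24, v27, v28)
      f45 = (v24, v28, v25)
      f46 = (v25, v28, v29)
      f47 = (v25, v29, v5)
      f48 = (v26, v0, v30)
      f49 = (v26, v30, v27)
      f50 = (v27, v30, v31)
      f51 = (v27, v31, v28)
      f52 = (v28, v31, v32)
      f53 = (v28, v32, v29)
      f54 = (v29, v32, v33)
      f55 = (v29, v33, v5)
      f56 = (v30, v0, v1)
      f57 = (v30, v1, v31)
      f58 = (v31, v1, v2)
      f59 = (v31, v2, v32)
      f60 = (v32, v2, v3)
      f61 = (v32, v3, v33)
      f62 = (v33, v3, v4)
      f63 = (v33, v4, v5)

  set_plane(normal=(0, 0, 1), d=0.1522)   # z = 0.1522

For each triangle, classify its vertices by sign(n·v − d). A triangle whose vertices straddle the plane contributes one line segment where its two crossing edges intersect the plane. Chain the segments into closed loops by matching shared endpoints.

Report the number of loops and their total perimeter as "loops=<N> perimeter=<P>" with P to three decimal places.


loops=1 perimeter=10.307

Straddling triangles (16 of 64):
  (v2,v7,v3) [--+] → (1.50545, 0.429553, 0.1522)–(1.6834, 0, 0.1522)  len=0.4650
  (v3,v7,v8) [+-+] → (1.50545, 0.429553, 0.1522)–(1.1903, 1.1903, 0.1522)  len=0.8234
  (v7,v11,v8) [--+] → (0.760747, 1.36825, 0.1522)–(1.1903, 1.1903, 0.1522)  len=0.4650
  (v8,v11,v12) [+-+] → (0.760747, 1.36825, 0.1522)–(0, 1.6834, 0.1522)  len=0.8234
  (v11,v15,v12) [--+] → (-0.429553, 1.50545, 0.1522)–(0, 1.6834, 0.1522)  len=0.4650
  (v12,v15,v16) [+-+] → (-0.429553, 1.50545, 0.1522)–(-1.1903, 1.1903, 0.1522)  len=0.8234
  (v15,v19,v16) [--+] → (-1.36825, 0.760747, 0.1522)–(-1.1903, 1.1903, 0.1522)  len=0.4650
  (v16,v19,v20) [+-+] → (-1.36825, 0.760747, 0.1522)–(-1.6834, 0, 0.1522)  len=0.8234
  (v19,v23,v20) [--+] → (-1.50545, -0.429553, 0.1522)–(-1.6834, 0, 0.1522)  len=0.4650
  (v20,v23,v24) [+-+] → (-1.50545, -0.429553, 0.1522)–(-1.1903, -1.1903, 0.1522)  len=0.8234
  (v23,v27,v24) [--+] → (-0.760747, -1.36825, 0.1522)–(-1.1903, -1.1903, 0.1522)  len=0.4650
  (v24,v27,v28) [+-+] → (-0.760747, -1.36825, 0.1522)–(0, -1.6834, 0.1522)  len=0.8234
  (v27,v31,v28) [--+] → (0.429553, -1.50545, 0.1522)–(0, -1.6834, 0.1522)  len=0.4650
  (v28,v31,v32) [+-+] → (0.429553, -1.50545, 0.1522)–(1.1903, -1.1903, 0.1522)  len=0.8234
  (v31,v2,v32) [--+] → (1.36825, -0.760747, 0.1522)–(1.1903, -1.1903, 0.1522)  len=0.4650
  (v32,v2,v3) [+-+] → (1.36825, -0.760747, 0.1522)–(1.6834, 0, 0.1522)  len=0.8234

Chained into 1 loop(s):
  loop 1: 16 segments, perimeter = 10.3072
Total perimeter = 10.307


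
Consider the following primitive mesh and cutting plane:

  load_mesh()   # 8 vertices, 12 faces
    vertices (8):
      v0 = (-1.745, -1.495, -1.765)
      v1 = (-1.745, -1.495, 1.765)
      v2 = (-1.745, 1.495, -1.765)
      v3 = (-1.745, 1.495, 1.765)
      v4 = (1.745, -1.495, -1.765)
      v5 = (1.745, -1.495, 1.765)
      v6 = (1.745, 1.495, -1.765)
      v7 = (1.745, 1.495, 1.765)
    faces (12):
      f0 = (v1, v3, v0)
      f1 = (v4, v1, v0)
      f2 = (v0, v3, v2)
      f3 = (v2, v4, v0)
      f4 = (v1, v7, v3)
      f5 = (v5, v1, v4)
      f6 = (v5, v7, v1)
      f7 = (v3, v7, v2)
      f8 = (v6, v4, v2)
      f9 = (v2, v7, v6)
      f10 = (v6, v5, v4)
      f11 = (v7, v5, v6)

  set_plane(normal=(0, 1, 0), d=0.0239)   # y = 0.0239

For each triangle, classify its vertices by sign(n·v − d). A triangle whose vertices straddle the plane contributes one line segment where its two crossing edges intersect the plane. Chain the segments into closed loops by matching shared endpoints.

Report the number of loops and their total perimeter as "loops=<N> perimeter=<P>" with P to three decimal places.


Straddling triangles (8 of 12):
  (v1,v3,v0) [-+-] → (-1.745, 0.0239, 1.765)–(-1.745, 0.0239, 0.0282164)  len=1.7368
  (v0,v3,v2) [-++] → (-1.745, 0.0239, 0.0282164)–(-1.745, 0.0239, -1.765)  len=1.7932
  (v2,v4,v0) [+--] → (-0.0278967, 0.0239, -1.765)–(-1.745, 0.0239, -1.765)  len=1.7171
  (v1,v7,v3) [-++] → (0.0278967, 0.0239, 1.765)–(-1.745, 0.0239, 1.765)  len=1.7729
  (v5,v7,v1) [-+-] → (1.745, 0.0239, 1.765)–(0.0278967, 0.0239, 1.765)  len=1.7171
  (v6,v4,v2) [+-+] → (1.745, 0.0239, -1.765)–(-0.0278967, 0.0239, -1.765)  len=1.7729
  (v6,v5,v4) [+--] → (1.745, 0.0239, -0.0282164)–(1.745, 0.0239, -1.765)  len=1.7368
  (v7,v5,v6) [+-+] → (1.745, 0.0239, 1.765)–(1.745, 0.0239, -0.0282164)  len=1.7932

Chained into 1 loop(s):
  loop 1: 8 segments, perimeter = 14.0400
Total perimeter = 14.040

loops=1 perimeter=14.040


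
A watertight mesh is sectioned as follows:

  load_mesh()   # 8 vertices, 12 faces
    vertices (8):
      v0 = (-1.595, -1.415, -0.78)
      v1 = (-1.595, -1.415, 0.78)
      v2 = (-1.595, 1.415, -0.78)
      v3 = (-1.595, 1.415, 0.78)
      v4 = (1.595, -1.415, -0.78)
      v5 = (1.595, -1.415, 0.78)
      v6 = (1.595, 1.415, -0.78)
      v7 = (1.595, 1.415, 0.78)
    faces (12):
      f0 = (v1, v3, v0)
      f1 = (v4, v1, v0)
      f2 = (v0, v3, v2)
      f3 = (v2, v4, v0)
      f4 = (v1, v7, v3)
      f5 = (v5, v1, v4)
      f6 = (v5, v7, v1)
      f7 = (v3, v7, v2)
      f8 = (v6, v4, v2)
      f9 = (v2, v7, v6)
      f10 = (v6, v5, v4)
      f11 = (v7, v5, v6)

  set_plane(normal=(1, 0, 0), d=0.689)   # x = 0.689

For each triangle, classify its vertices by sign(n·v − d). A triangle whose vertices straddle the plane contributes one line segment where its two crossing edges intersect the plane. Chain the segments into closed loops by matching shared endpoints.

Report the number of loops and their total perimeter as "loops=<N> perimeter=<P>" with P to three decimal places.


Straddling triangles (8 of 12):
  (v4,v1,v0) [+--] → (0.689, -1.415, -0.33694)–(0.689, -1.415, -0.78)  len=0.4431
  (v2,v4,v0) [-+-] → (0.689, -0.611245, -0.78)–(0.689, -1.415, -0.78)  len=0.8038
  (v1,v7,v3) [-+-] → (0.689, 0.611245, 0.78)–(0.689, 1.415, 0.78)  len=0.8038
  (v5,v1,v4) [+-+] → (0.689, -1.415, 0.78)–(0.689, -1.415, -0.33694)  len=1.1169
  (v5,v7,v1) [++-] → (0.689, 0.611245, 0.78)–(0.689, -1.415, 0.78)  len=2.0262
  (v3,v7,v2) [-+-] → (0.689, 1.415, 0.78)–(0.689, 1.415, 0.33694)  len=0.4431
  (v6,v4,v2) [++-] → (0.689, -0.611245, -0.78)–(0.689, 1.415, -0.78)  len=2.0262
  (v2,v7,v6) [-++] → (0.689, 1.415, 0.33694)–(0.689, 1.415, -0.78)  len=1.1169

Chained into 1 loop(s):
  loop 1: 8 segments, perimeter = 8.7800
Total perimeter = 8.780

loops=1 perimeter=8.780


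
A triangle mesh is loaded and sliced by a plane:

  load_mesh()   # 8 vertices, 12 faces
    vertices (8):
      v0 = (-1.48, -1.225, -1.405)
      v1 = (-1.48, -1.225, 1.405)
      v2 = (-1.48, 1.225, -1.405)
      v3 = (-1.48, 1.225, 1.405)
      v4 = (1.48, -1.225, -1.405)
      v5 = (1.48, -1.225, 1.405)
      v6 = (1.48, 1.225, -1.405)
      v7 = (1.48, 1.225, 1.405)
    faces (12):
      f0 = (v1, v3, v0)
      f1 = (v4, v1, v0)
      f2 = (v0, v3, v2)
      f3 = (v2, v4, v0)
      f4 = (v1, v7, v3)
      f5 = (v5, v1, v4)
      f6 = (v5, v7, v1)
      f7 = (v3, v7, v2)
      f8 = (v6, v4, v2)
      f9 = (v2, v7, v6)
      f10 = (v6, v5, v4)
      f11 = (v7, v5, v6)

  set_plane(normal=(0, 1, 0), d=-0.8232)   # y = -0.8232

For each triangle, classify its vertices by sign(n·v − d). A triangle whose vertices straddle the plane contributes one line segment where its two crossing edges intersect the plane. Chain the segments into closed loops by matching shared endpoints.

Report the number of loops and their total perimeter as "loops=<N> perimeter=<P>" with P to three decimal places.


loops=1 perimeter=11.540

Straddling triangles (8 of 12):
  (v1,v3,v0) [-+-] → (-1.48, -0.8232, 1.405)–(-1.48, -0.8232, -0.94416)  len=2.3492
  (v0,v3,v2) [-++] → (-1.48, -0.8232, -0.94416)–(-1.48, -0.8232, -1.405)  len=0.4608
  (v2,v4,v0) [+--] → (0.99456, -0.8232, -1.405)–(-1.48, -0.8232, -1.405)  len=2.4746
  (v1,v7,v3) [-++] → (-0.99456, -0.8232, 1.405)–(-1.48, -0.8232, 1.405)  len=0.4854
  (v5,v7,v1) [-+-] → (1.48, -0.8232, 1.405)–(-0.99456, -0.8232, 1.405)  len=2.4746
  (v6,v4,v2) [+-+] → (1.48, -0.8232, -1.405)–(0.99456, -0.8232, -1.405)  len=0.4854
  (v6,v5,v4) [+--] → (1.48, -0.8232, 0.94416)–(1.48, -0.8232, -1.405)  len=2.3492
  (v7,v5,v6) [+-+] → (1.48, -0.8232, 1.405)–(1.48, -0.8232, 0.94416)  len=0.4608

Chained into 1 loop(s):
  loop 1: 8 segments, perimeter = 11.5400
Total perimeter = 11.540


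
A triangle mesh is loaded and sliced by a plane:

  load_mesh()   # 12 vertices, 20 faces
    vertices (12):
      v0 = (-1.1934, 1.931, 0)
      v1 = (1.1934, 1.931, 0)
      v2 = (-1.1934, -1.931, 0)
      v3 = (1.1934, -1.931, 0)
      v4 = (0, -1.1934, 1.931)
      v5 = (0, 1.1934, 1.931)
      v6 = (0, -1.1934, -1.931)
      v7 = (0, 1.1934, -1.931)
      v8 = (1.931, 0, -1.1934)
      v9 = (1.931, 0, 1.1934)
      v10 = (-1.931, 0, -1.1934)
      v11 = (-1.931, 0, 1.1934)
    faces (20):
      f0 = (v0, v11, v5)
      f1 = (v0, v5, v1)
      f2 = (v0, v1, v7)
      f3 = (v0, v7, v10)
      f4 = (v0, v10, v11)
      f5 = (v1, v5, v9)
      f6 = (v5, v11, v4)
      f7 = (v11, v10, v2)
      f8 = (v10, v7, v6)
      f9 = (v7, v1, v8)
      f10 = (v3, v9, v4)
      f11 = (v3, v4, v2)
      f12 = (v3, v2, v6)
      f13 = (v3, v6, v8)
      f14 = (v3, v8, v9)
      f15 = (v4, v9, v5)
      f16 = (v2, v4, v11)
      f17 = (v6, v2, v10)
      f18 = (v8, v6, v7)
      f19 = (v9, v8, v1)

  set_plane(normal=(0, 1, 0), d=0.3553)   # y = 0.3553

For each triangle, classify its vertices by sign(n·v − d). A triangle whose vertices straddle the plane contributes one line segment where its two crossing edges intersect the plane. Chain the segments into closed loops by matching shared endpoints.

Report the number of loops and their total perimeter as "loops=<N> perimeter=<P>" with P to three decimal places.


loops=1 perimeter=12.186

Straddling triangles (10 of 20):
  (v0,v11,v5) [+-+] → (-1.79528, 0.3553, 0.973817)–(-1.3561, 0.3553, 1.413)  len=0.6211
  (v0,v7,v10) [++-] → (-1.3561, 0.3553, -1.413)–(-1.79528, 0.3553, -0.973817)  len=0.6211
  (v0,v10,v11) [+--] → (-1.79528, 0.3553, -0.973817)–(-1.79528, 0.3553, 0.973817)  len=1.9476
  (v1,v5,v9) [++-] → (1.3561, 0.3553, 1.413)–(1.79528, 0.3553, 0.973817)  len=0.6211
  (v5,v11,v4) [+--] → (-1.3561, 0.3553, 1.413)–(0, 0.3553, 1.931)  len=1.4517
  (v10,v7,v6) [-+-] → (-1.3561, 0.3553, -1.413)–(0, 0.3553, -1.931)  len=1.4517
  (v7,v1,v8) [++-] → (1.79528, 0.3553, -0.973817)–(1.3561, 0.3553, -1.413)  len=0.6211
  (v4,v9,v5) [--+] → (1.3561, 0.3553, 1.413)–(0, 0.3553, 1.931)  len=1.4517
  (v8,v6,v7) [--+] → (0, 0.3553, -1.931)–(1.3561, 0.3553, -1.413)  len=1.4517
  (v9,v8,v1) [--+] → (1.79528, 0.3553, -0.973817)–(1.79528, 0.3553, 0.973817)  len=1.9476

Chained into 1 loop(s):
  loop 1: 10 segments, perimeter = 12.1863
Total perimeter = 12.186


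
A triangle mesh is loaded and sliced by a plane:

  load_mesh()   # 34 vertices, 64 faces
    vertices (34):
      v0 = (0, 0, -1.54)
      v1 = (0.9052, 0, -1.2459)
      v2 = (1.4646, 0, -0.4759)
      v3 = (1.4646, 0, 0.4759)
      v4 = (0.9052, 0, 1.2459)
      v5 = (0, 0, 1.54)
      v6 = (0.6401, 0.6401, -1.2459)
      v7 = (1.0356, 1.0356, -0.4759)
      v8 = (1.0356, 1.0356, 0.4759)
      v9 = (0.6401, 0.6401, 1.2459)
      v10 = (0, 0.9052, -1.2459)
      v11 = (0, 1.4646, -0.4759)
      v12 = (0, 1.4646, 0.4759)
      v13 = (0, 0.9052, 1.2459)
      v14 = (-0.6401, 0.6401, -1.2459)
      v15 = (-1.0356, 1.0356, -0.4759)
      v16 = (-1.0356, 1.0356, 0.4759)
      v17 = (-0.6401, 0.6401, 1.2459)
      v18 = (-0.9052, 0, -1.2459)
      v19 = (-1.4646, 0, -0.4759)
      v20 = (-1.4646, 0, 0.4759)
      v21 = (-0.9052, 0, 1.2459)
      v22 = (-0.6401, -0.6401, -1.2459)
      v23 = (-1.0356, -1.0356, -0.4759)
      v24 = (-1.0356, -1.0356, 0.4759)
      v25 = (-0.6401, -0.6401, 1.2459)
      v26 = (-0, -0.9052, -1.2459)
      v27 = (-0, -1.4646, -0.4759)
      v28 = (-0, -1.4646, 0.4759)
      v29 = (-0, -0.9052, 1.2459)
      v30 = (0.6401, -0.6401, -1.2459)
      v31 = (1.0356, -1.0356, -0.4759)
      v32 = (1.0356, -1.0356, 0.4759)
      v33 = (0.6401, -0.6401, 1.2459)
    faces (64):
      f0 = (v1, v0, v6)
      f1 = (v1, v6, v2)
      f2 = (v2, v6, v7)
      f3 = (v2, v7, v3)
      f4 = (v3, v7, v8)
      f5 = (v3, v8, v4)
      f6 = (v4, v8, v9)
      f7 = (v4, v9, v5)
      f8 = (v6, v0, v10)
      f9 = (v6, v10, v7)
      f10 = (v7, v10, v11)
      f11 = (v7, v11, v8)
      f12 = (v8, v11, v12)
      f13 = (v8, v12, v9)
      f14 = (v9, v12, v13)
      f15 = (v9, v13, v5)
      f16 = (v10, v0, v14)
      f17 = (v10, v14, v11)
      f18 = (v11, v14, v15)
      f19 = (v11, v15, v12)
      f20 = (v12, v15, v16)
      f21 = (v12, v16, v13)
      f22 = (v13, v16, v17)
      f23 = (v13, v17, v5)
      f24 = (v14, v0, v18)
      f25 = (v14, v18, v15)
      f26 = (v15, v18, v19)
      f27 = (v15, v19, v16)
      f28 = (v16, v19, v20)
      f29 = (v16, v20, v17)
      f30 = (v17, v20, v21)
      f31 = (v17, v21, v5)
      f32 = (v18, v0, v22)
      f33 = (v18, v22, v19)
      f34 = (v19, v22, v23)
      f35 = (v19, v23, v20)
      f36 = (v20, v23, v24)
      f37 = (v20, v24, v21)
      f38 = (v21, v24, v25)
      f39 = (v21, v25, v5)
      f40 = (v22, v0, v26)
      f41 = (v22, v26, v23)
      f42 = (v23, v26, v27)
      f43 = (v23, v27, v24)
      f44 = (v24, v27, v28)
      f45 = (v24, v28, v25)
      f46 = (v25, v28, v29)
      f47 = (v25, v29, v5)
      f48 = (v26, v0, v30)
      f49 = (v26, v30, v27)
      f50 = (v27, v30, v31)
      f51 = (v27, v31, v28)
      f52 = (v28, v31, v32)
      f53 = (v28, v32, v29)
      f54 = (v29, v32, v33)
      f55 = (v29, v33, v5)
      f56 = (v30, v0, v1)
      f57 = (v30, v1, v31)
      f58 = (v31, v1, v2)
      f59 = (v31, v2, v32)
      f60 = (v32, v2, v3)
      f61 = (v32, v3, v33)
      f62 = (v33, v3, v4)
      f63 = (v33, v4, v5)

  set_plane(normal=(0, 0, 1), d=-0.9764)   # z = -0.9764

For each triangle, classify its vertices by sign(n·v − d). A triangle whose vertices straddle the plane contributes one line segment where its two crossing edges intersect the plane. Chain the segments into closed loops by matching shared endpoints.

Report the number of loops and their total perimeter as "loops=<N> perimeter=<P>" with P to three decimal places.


Straddling triangles (16 of 64):
  (v1,v6,v2) [--+] → (0.928675, 0.416065, -0.9764)–(1.10099, 0, -0.9764)  len=0.4503
  (v2,v6,v7) [+-+] → (0.928675, 0.416065, -0.9764)–(0.778525, 0.778525, -0.9764)  len=0.3923
  (v6,v10,v7) [--+] → (0.36246, 0.95084, -0.9764)–(0.778525, 0.778525, -0.9764)  len=0.4503
  (v7,v10,v11) [+-+] → (0.36246, 0.95084, -0.9764)–(0, 1.10099, -0.9764)  len=0.3923
  (v10,v14,v11) [--+] → (-0.416065, 0.928675, -0.9764)–(0, 1.10099, -0.9764)  len=0.4503
  (v11,v14,v15) [+-+] → (-0.416065, 0.928675, -0.9764)–(-0.778525, 0.778525, -0.9764)  len=0.3923
  (v14,v18,v15) [--+] → (-0.95084, 0.36246, -0.9764)–(-0.778525, 0.778525, -0.9764)  len=0.4503
  (v15,v18,v19) [+-+] → (-0.95084, 0.36246, -0.9764)–(-1.10099, 0, -0.9764)  len=0.3923
  (v18,v22,v19) [--+] → (-0.928675, -0.416065, -0.9764)–(-1.10099, 0, -0.9764)  len=0.4503
  (v19,v22,v23) [+-+] → (-0.928675, -0.416065, -0.9764)–(-0.778525, -0.778525, -0.9764)  len=0.3923
  (v22,v26,v23) [--+] → (-0.36246, -0.95084, -0.9764)–(-0.778525, -0.778525, -0.9764)  len=0.4503
  (v23,v26,v27) [+-+] → (-0.36246, -0.95084, -0.9764)–(0, -1.10099, -0.9764)  len=0.3923
  (v26,v30,v27) [--+] → (0.416065, -0.928675, -0.9764)–(0, -1.10099, -0.9764)  len=0.4503
  (v27,v30,v31) [+-+] → (0.416065, -0.928675, -0.9764)–(0.778525, -0.778525, -0.9764)  len=0.3923
  (v30,v1,v31) [--+] → (0.95084, -0.36246, -0.9764)–(0.778525, -0.778525, -0.9764)  len=0.4503
  (v31,v1,v2) [+-+] → (0.95084, -0.36246, -0.9764)–(1.10099, 0, -0.9764)  len=0.3923

Chained into 1 loop(s):
  loop 1: 16 segments, perimeter = 6.7413
Total perimeter = 6.741

loops=1 perimeter=6.741


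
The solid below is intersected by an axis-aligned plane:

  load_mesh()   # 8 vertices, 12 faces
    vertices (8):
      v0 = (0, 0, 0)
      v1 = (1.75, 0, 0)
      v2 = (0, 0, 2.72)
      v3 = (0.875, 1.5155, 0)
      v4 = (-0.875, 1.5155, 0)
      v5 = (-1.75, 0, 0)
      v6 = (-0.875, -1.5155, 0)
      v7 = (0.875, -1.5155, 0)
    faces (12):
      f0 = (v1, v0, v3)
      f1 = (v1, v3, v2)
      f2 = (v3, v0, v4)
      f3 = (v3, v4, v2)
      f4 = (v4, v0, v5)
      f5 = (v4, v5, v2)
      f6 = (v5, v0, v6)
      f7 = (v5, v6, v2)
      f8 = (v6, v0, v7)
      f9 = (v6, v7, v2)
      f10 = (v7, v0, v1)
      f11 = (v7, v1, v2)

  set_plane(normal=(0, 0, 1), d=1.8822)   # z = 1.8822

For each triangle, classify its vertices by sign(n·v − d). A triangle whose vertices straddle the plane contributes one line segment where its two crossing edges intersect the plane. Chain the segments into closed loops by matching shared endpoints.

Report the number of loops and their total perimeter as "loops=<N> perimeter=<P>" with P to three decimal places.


Straddling triangles (6 of 12):
  (v1,v3,v2) [--+] → (0.269513, 0.466796, 1.8822)–(0.539026, 0, 1.8822)  len=0.5390
  (v3,v4,v2) [--+] → (-0.269513, 0.466796, 1.8822)–(0.269513, 0.466796, 1.8822)  len=0.5390
  (v4,v5,v2) [--+] → (-0.539026, 0, 1.8822)–(-0.269513, 0.466796, 1.8822)  len=0.5390
  (v5,v6,v2) [--+] → (-0.269513, -0.466796, 1.8822)–(-0.539026, 0, 1.8822)  len=0.5390
  (v6,v7,v2) [--+] → (0.269513, -0.466796, 1.8822)–(-0.269513, -0.466796, 1.8822)  len=0.5390
  (v7,v1,v2) [--+] → (0.539026, 0, 1.8822)–(0.269513, -0.466796, 1.8822)  len=0.5390

Chained into 1 loop(s):
  loop 1: 6 segments, perimeter = 3.2341
Total perimeter = 3.234

loops=1 perimeter=3.234


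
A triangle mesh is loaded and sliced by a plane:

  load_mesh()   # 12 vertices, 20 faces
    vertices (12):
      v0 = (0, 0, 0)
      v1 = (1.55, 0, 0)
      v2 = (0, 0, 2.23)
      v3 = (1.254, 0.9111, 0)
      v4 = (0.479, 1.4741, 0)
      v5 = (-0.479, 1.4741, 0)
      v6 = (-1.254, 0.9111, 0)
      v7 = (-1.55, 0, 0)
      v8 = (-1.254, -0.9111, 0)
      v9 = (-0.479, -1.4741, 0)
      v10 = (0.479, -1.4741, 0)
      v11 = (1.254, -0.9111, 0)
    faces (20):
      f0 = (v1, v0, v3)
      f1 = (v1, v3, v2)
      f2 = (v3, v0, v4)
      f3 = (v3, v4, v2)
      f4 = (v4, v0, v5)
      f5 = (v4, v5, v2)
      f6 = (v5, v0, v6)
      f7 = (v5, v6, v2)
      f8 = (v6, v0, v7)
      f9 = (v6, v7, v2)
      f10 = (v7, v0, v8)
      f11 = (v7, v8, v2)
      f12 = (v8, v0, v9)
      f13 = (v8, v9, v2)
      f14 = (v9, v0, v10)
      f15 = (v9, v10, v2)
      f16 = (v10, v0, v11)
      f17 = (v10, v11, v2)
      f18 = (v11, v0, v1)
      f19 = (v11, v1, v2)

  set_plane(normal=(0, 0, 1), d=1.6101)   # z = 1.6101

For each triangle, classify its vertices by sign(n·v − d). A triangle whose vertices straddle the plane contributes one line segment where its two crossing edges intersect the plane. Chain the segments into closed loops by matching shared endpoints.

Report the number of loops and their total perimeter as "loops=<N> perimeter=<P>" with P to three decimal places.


loops=1 perimeter=2.663

Straddling triangles (10 of 20):
  (v1,v3,v2) [--+] → (0.34859, 0.253269, 1.6101)–(0.430872, 0, 1.6101)  len=0.2663
  (v3,v4,v2) [--+] → (0.133153, 0.409773, 1.6101)–(0.34859, 0.253269, 1.6101)  len=0.2663
  (v4,v5,v2) [--+] → (-0.133153, 0.409773, 1.6101)–(0.133153, 0.409773, 1.6101)  len=0.2663
  (v5,v6,v2) [--+] → (-0.34859, 0.253269, 1.6101)–(-0.133153, 0.409773, 1.6101)  len=0.2663
  (v6,v7,v2) [--+] → (-0.430872, 0, 1.6101)–(-0.34859, 0.253269, 1.6101)  len=0.2663
  (v7,v8,v2) [--+] → (-0.34859, -0.253269, 1.6101)–(-0.430872, 0, 1.6101)  len=0.2663
  (v8,v9,v2) [--+] → (-0.133153, -0.409773, 1.6101)–(-0.34859, -0.253269, 1.6101)  len=0.2663
  (v9,v10,v2) [--+] → (0.133153, -0.409773, 1.6101)–(-0.133153, -0.409773, 1.6101)  len=0.2663
  (v10,v11,v2) [--+] → (0.34859, -0.253269, 1.6101)–(0.133153, -0.409773, 1.6101)  len=0.2663
  (v11,v1,v2) [--+] → (0.430872, 0, 1.6101)–(0.34859, -0.253269, 1.6101)  len=0.2663

Chained into 1 loop(s):
  loop 1: 10 segments, perimeter = 2.6629
Total perimeter = 2.663


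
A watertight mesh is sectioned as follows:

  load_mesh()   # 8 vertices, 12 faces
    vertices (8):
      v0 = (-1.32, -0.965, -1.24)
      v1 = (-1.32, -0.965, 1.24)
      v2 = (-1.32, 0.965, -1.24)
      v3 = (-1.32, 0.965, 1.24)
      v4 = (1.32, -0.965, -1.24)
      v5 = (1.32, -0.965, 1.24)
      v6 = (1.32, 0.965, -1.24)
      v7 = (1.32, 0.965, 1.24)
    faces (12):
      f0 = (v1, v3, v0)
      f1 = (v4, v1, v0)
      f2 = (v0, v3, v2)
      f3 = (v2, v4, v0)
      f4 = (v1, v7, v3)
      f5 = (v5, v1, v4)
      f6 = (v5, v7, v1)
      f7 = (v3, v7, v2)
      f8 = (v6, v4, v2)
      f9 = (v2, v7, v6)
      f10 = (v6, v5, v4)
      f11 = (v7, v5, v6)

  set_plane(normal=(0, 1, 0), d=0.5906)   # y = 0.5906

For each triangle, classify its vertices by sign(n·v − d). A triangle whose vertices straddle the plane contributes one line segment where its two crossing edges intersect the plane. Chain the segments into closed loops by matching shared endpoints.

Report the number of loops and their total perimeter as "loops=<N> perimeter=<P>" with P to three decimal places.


loops=1 perimeter=10.240

Straddling triangles (8 of 12):
  (v1,v3,v0) [-+-] → (-1.32, 0.5906, 1.24)–(-1.32, 0.5906, 0.758906)  len=0.4811
  (v0,v3,v2) [-++] → (-1.32, 0.5906, 0.758906)–(-1.32, 0.5906, -1.24)  len=1.9989
  (v2,v4,v0) [+--] → (-0.807867, 0.5906, -1.24)–(-1.32, 0.5906, -1.24)  len=0.5121
  (v1,v7,v3) [-++] → (0.807867, 0.5906, 1.24)–(-1.32, 0.5906, 1.24)  len=2.1279
  (v5,v7,v1) [-+-] → (1.32, 0.5906, 1.24)–(0.807867, 0.5906, 1.24)  len=0.5121
  (v6,v4,v2) [+-+] → (1.32, 0.5906, -1.24)–(-0.807867, 0.5906, -1.24)  len=2.1279
  (v6,v5,v4) [+--] → (1.32, 0.5906, -0.758906)–(1.32, 0.5906, -1.24)  len=0.4811
  (v7,v5,v6) [+-+] → (1.32, 0.5906, 1.24)–(1.32, 0.5906, -0.758906)  len=1.9989

Chained into 1 loop(s):
  loop 1: 8 segments, perimeter = 10.2400
Total perimeter = 10.240


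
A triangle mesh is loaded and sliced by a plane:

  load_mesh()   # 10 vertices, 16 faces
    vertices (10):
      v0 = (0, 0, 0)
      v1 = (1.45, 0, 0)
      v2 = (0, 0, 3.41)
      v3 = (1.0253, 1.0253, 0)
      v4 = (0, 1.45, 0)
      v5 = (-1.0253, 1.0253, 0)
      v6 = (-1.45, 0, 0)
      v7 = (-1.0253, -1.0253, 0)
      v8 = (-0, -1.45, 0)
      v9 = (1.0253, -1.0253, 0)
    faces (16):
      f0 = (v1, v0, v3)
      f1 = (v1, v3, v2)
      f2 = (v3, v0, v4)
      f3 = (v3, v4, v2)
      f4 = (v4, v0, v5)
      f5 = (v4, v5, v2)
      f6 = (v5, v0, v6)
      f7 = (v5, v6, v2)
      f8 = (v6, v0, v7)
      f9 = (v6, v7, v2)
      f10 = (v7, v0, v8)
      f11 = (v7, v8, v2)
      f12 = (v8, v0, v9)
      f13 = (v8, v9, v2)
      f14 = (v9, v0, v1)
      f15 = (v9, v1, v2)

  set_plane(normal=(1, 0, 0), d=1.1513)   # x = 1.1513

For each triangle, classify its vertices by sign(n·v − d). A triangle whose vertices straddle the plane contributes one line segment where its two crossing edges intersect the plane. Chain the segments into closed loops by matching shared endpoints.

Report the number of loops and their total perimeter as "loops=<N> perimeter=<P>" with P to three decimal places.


loops=1 perimeter=3.456

Straddling triangles (4 of 16):
  (v1,v0,v3) [+--] → (1.1513, 0, 0)–(1.1513, 0.721114, 0)  len=0.7211
  (v1,v3,v2) [+--] → (1.1513, 0.721114, 0)–(1.1513, 0, 0.70246)  len=1.0067
  (v9,v0,v1) [--+] → (1.1513, 0, 0)–(1.1513, -0.721114, 0)  len=0.7211
  (v9,v1,v2) [-+-] → (1.1513, -0.721114, 0)–(1.1513, 0, 0.70246)  len=1.0067

Chained into 1 loop(s):
  loop 1: 4 segments, perimeter = 3.4556
Total perimeter = 3.456


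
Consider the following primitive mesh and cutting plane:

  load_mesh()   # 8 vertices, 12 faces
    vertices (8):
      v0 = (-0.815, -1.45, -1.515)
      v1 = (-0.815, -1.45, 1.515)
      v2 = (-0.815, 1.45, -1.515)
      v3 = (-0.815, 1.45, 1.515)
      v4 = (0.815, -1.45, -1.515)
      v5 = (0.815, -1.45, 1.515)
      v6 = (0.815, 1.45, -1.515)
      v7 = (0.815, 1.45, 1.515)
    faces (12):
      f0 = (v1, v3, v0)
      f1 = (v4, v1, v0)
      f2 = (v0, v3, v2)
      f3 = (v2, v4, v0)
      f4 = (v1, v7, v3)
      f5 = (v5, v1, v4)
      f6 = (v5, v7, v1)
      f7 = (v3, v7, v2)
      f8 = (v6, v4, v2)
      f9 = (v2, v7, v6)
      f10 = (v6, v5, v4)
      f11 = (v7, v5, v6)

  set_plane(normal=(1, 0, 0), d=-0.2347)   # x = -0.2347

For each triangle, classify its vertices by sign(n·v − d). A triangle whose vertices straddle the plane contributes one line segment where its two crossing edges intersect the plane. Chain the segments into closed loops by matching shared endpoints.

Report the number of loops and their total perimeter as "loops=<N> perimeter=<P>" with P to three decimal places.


loops=1 perimeter=11.860

Straddling triangles (8 of 12):
  (v4,v1,v0) [+--] → (-0.2347, -1.45, 0.436283)–(-0.2347, -1.45, -1.515)  len=1.9513
  (v2,v4,v0) [-+-] → (-0.2347, 0.417564, -1.515)–(-0.2347, -1.45, -1.515)  len=1.8676
  (v1,v7,v3) [-+-] → (-0.2347, -0.417564, 1.515)–(-0.2347, 1.45, 1.515)  len=1.8676
  (v5,v1,v4) [+-+] → (-0.2347, -1.45, 1.515)–(-0.2347, -1.45, 0.436283)  len=1.0787
  (v5,v7,v1) [++-] → (-0.2347, -0.417564, 1.515)–(-0.2347, -1.45, 1.515)  len=1.0324
  (v3,v7,v2) [-+-] → (-0.2347, 1.45, 1.515)–(-0.2347, 1.45, -0.436283)  len=1.9513
  (v6,v4,v2) [++-] → (-0.2347, 0.417564, -1.515)–(-0.2347, 1.45, -1.515)  len=1.0324
  (v2,v7,v6) [-++] → (-0.2347, 1.45, -0.436283)–(-0.2347, 1.45, -1.515)  len=1.0787

Chained into 1 loop(s):
  loop 1: 8 segments, perimeter = 11.8600
Total perimeter = 11.860


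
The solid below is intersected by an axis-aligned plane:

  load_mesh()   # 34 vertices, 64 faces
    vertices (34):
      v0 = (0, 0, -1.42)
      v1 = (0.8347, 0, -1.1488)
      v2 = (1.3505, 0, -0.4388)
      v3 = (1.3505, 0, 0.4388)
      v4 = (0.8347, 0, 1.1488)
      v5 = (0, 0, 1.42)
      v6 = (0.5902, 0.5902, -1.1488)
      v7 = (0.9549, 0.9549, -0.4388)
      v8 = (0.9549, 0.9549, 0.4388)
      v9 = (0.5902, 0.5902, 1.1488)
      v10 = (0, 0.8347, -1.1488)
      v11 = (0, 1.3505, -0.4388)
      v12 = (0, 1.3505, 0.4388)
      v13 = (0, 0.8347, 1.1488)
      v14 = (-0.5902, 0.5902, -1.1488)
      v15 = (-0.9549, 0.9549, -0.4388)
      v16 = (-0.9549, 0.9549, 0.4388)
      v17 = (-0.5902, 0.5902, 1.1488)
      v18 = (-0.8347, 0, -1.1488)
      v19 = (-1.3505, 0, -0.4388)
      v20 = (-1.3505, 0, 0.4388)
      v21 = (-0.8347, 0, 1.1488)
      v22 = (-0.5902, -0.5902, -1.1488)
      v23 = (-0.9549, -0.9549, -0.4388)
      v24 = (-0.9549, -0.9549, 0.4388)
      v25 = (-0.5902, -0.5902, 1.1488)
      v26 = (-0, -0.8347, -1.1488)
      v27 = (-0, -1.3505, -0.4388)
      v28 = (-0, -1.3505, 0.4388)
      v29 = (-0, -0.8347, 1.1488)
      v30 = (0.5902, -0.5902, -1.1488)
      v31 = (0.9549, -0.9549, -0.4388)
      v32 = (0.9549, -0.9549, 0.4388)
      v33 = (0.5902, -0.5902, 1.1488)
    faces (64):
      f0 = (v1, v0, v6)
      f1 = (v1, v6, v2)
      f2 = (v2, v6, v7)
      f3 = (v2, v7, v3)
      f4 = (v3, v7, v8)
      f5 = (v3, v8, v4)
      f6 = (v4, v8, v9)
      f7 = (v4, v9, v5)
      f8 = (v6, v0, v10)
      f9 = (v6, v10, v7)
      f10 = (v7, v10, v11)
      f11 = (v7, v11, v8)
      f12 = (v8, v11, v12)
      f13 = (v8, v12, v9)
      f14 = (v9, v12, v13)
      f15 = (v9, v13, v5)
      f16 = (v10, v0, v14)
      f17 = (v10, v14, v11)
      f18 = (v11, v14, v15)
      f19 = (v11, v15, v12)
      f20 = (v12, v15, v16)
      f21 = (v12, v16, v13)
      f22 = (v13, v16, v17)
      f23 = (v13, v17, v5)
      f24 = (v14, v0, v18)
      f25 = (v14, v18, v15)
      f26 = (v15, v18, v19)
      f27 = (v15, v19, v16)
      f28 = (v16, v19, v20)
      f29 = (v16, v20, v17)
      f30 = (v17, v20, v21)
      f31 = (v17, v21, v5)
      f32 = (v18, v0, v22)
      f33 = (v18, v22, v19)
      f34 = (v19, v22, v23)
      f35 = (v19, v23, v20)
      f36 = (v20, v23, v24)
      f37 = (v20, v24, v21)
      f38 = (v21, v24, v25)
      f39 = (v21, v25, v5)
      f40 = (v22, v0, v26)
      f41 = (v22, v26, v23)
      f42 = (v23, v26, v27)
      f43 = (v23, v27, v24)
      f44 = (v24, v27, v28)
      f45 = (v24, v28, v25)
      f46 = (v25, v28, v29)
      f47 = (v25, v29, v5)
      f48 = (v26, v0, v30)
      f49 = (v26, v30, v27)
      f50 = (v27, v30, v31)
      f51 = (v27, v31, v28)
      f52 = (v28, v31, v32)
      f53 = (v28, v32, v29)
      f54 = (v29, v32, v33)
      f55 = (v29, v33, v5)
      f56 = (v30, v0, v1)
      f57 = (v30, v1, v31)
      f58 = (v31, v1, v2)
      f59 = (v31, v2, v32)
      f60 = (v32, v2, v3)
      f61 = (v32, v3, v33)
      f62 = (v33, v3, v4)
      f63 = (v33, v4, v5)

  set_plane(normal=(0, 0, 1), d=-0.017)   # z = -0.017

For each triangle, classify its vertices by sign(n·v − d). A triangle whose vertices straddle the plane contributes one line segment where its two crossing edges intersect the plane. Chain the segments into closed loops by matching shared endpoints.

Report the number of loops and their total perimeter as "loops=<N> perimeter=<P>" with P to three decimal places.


Straddling triangles (16 of 64):
  (v2,v7,v3) [--+] → (1.14504, 0.495947, -0.017)–(1.3505, 0, -0.017)  len=0.5368
  (v3,v7,v8) [+-+] → (1.14504, 0.495947, -0.017)–(0.9549, 0.9549, -0.017)  len=0.4968
  (v7,v11,v8) [--+] → (0.458953, 1.16036, -0.017)–(0.9549, 0.9549, -0.017)  len=0.5368
  (v8,v11,v12) [+-+] → (0.458953, 1.16036, -0.017)–(0, 1.3505, -0.017)  len=0.4968
  (v11,v15,v12) [--+] → (-0.495947, 1.14504, -0.017)–(0, 1.3505, -0.017)  len=0.5368
  (v12,v15,v16) [+-+] → (-0.495947, 1.14504, -0.017)–(-0.9549, 0.9549, -0.017)  len=0.4968
  (v15,v19,v16) [--+] → (-1.16036, 0.458953, -0.017)–(-0.9549, 0.9549, -0.017)  len=0.5368
  (v16,v19,v20) [+-+] → (-1.16036, 0.458953, -0.017)–(-1.3505, 0, -0.017)  len=0.4968
  (v19,v23,v20) [--+] → (-1.14504, -0.495947, -0.017)–(-1.3505, 0, -0.017)  len=0.5368
  (v20,v23,v24) [+-+] → (-1.14504, -0.495947, -0.017)–(-0.9549, -0.9549, -0.017)  len=0.4968
  (v23,v27,v24) [--+] → (-0.458953, -1.16036, -0.017)–(-0.9549, -0.9549, -0.017)  len=0.5368
  (v24,v27,v28) [+-+] → (-0.458953, -1.16036, -0.017)–(0, -1.3505, -0.017)  len=0.4968
  (v27,v31,v28) [--+] → (0.495947, -1.14504, -0.017)–(0, -1.3505, -0.017)  len=0.5368
  (v28,v31,v32) [+-+] → (0.495947, -1.14504, -0.017)–(0.9549, -0.9549, -0.017)  len=0.4968
  (v31,v2,v32) [--+] → (1.16036, -0.458953, -0.017)–(0.9549, -0.9549, -0.017)  len=0.5368
  (v32,v2,v3) [+-+] → (1.16036, -0.458953, -0.017)–(1.3505, 0, -0.017)  len=0.4968

Chained into 1 loop(s):
  loop 1: 16 segments, perimeter = 8.2688
Total perimeter = 8.269

loops=1 perimeter=8.269


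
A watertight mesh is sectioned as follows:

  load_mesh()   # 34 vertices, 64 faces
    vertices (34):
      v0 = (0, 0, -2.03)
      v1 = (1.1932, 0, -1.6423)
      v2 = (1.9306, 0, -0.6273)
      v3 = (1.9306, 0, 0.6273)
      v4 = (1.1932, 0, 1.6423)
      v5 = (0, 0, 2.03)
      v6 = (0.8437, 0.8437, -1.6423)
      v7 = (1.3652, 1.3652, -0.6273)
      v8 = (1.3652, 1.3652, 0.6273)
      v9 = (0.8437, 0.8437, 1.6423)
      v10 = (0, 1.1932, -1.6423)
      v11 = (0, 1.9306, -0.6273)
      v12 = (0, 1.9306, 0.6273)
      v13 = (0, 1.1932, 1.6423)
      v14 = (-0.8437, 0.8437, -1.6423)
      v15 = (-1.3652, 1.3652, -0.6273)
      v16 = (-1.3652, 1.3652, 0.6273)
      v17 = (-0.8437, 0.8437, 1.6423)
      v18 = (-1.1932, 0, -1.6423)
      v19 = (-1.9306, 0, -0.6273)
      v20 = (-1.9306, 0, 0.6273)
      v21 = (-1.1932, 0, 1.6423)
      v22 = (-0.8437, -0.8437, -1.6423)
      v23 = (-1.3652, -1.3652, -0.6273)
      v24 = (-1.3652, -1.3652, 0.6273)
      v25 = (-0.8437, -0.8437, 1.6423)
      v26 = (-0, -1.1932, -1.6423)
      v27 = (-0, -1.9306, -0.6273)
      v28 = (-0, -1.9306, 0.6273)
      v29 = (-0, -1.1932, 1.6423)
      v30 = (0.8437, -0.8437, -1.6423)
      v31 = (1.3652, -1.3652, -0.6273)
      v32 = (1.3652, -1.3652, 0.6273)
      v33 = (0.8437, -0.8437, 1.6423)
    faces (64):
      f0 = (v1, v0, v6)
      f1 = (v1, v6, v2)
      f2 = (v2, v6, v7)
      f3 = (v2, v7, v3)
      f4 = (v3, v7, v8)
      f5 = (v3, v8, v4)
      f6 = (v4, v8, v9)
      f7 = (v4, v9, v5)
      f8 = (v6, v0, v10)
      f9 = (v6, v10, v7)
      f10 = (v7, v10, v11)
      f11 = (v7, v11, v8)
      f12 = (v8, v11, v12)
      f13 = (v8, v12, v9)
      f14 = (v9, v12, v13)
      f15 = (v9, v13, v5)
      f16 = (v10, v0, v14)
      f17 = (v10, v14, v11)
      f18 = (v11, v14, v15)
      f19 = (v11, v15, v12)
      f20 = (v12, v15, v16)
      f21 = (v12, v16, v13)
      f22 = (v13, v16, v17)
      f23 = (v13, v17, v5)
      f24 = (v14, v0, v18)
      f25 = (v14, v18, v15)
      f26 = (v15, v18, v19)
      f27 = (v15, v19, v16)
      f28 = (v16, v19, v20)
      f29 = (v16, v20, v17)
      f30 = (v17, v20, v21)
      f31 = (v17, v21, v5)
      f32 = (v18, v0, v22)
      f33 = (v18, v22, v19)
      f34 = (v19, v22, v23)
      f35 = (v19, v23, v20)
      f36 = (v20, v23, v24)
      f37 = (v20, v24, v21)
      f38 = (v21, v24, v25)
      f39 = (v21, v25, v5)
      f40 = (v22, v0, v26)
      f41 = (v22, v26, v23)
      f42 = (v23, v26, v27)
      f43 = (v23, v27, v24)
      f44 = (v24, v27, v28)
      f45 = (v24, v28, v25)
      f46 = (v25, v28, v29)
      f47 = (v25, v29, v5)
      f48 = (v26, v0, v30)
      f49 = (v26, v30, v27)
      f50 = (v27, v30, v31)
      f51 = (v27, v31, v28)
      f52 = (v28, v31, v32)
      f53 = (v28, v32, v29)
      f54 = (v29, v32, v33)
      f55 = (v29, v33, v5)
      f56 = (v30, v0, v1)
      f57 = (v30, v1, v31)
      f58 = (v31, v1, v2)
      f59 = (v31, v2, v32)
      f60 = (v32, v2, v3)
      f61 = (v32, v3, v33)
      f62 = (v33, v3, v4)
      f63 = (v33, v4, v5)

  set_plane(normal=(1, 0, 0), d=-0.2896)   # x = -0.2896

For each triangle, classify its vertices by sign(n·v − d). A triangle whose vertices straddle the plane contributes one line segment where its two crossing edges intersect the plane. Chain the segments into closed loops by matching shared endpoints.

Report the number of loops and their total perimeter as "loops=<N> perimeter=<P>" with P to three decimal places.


Straddling triangles (20 of 64):
  (v10,v0,v14) [++-] → (-0.2896, 0.2896, -1.89692)–(-0.2896, 1.07323, -1.6423)  len=0.8240
  (v10,v14,v11) [+-+] → (-0.2896, 1.07323, -1.6423)–(-0.2896, 1.55752, -0.975699)  len=0.8239
  (v11,v14,v15) [+--] → (-0.2896, 1.55752, -0.975699)–(-0.2896, 1.81066, -0.6273)  len=0.4307
  (v11,v15,v12) [+-+] → (-0.2896, 1.81066, -0.6273)–(-0.2896, 1.81066, 0.361162)  len=0.9885
  (v12,v15,v16) [+--] → (-0.2896, 1.81066, 0.361162)–(-0.2896, 1.81066, 0.6273)  len=0.2661
  (v12,v16,v13) [+-+] → (-0.2896, 1.81066, 0.6273)–(-0.2896, 1.22969, 1.42699)  len=0.9884
  (v13,v16,v17) [+--] → (-0.2896, 1.22969, 1.42699)–(-0.2896, 1.07323, 1.6423)  len=0.2662
  (v13,v17,v5) [+-+] → (-0.2896, 1.07323, 1.6423)–(-0.2896, 0.2896, 1.89692)  len=0.8240
  (v14,v0,v18) [-+-] → (-0.2896, 0.2896, -1.89692)–(-0.2896, 0, -1.9359)  len=0.2922
  (v17,v21,v5) [--+] → (-0.2896, 0, 1.9359)–(-0.2896, 0.2896, 1.89692)  len=0.2922
  (v18,v0,v22) [-+-] → (-0.2896, 0, -1.9359)–(-0.2896, -0.2896, -1.89692)  len=0.2922
  (v21,v25,v5) [--+] → (-0.2896, -0.2896, 1.89692)–(-0.2896, 0, 1.9359)  len=0.2922
  (v22,v0,v26) [-++] → (-0.2896, -0.2896, -1.89692)–(-0.2896, -1.07323, -1.6423)  len=0.8240
  (v22,v26,v23) [-+-] → (-0.2896, -1.07323, -1.6423)–(-0.2896, -1.22969, -1.42699)  len=0.2662
  (v23,v26,v27) [-++] → (-0.2896, -1.22969, -1.42699)–(-0.2896, -1.81066, -0.6273)  len=0.9884
  (v23,v27,v24) [-+-] → (-0.2896, -1.81066, -0.6273)–(-0.2896, -1.81066, -0.361162)  len=0.2661
  (v24,v27,v28) [-++] → (-0.2896, -1.81066, -0.361162)–(-0.2896, -1.81066, 0.6273)  len=0.9885
  (v24,v28,v25) [-+-] → (-0.2896, -1.81066, 0.6273)–(-0.2896, -1.55752, 0.975699)  len=0.4307
  (v25,v28,v29) [-++] → (-0.2896, -1.55752, 0.975699)–(-0.2896, -1.07323, 1.6423)  len=0.8239
  (v25,v29,v5) [-++] → (-0.2896, -1.07323, 1.6423)–(-0.2896, -0.2896, 1.89692)  len=0.8240

Chained into 1 loop(s):
  loop 1: 20 segments, perimeter = 11.9923
Total perimeter = 11.992

loops=1 perimeter=11.992
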